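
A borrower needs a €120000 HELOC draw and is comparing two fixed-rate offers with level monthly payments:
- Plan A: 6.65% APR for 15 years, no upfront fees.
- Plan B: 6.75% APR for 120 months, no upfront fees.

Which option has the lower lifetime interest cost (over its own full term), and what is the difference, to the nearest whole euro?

Plan A: at 6.65% the monthly rate is 0.0055417, so the payment is 120,000 × 0.0055417 / (1 − 1.0055417^−180) = €1,055.25.
Total interest on Plan A = 180 × €1,055.25 − €120,000 = €69,945.00.
Plan B: at 6.75% the monthly rate is 0.0056250, so the payment is 120,000 × 0.0056250 / (1 − 1.0056250^−120) = €1,377.89.
Total interest on Plan B = 120 × €1,377.89 − €120,000 = €45,346.80.
Plan B is lower by €24,598.20.

Plan B by €24,598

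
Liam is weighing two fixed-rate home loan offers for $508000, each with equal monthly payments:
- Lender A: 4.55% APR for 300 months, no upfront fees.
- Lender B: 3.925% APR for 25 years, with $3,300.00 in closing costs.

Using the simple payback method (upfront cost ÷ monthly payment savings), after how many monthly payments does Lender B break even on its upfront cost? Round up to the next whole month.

Lender A: monthly rate = 4.55%/12 = 0.0037917; payment = 508,000 × 0.0037917 / (1 − (1+0.0037917)^−300) = $2,838.07.
Lender B: monthly rate = 3.925%/12 = 0.0032708; payment = 508,000 × 0.0032708 / (1 − (1+0.0032708)^−300) = $2,660.42.
Monthly savings = $2,838.07 − $2,660.42 = $177.65.
Break-even = $3,300.00 / $177.65 = 18.58 → 19 months.

19 months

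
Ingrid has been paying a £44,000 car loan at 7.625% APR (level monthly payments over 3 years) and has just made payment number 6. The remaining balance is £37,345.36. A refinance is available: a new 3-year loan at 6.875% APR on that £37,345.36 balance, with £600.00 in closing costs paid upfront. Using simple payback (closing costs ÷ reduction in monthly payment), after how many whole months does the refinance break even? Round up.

3 months

Current payment = 44,000 × 7.625%/12 / (1 − (1+0.0063542)^−36) = £1,371.20.
Refinanced payment = 37,345.36 × 0.0057292 / (1 − (1+0.0057292)^−36) = £1,150.98.
Monthly savings = £1,371.20 − £1,150.98 = £220.22.
Break-even = £600.00 / £220.22 = 2.72 → 3 months.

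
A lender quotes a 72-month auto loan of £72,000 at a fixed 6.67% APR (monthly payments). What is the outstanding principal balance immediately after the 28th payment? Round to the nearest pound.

With monthly rate i = 6.67%/12 = 0.0055583, the balance after k of n payments is P · [(1+i)^n − (1+i)^k] / [(1+i)^n − 1].
(1+0.0055583)^72 = 1.49047056 and (1+0.0055583)^28 = 1.16789432, so the balance is 72,000 × (1.49047056 − 1.16789432) / (1.49047056 − 1) = £47,353.48.

£47,353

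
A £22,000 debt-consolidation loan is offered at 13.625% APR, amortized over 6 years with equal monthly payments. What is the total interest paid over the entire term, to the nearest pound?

£10,322

At 13.625% the monthly rate is 0.0113542, so the payment is 22,000 × 0.0113542 / (1 − 1.0113542^−72) = £448.92.
Total paid = 72 × £448.92 = £32,322.24; interest = £32,322.24 − £22,000 = £10,322.24.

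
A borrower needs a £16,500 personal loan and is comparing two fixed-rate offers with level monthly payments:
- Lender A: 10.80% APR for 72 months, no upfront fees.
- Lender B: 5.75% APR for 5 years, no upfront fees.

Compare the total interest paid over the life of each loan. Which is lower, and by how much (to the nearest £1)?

Lender B by £3,466

Lender A: monthly rate = 10.8%/12 = 0.0090000; payment = 16,500 × 0.0090000 / (1 − (1+0.0090000)^−72) = £312.37.
Total interest on Lender A = 72 × £312.37 − £16,500 = £5,990.64.
Lender B: at 5.75% the monthly rate is 0.0047917, so the payment is 16,500 × 0.0047917 / (1 − 1.0047917^−60) = £317.08.
Total interest on Lender B = 60 × £317.08 − £16,500 = £2,524.80.
Lender B is lower by £3,465.84.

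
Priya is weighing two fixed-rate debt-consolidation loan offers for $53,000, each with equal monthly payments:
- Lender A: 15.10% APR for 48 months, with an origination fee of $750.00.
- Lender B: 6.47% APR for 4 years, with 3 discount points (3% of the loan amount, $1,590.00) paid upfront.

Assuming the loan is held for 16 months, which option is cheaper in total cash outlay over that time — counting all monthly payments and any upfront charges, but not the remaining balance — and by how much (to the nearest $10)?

Lender A: at 15.10% the monthly rate is 0.0125833, so the payment is 53,000 × 0.0125833 / (1 − 1.0125833^−48) = $1,477.72.
Lender B: monthly rate = 6.47%/12 = 0.0053917; payment = 53,000 × 0.0053917 / (1 − (1+0.0053917)^−48) = $1,256.16.
Over 16 months: Lender A costs 16 × $1,477.72 + $750.00 = $24,393.52; Lender B costs 16 × $1,256.16 + $1,590.00 = $21,688.56.
Lender B is cheaper by $24,393.52 − $21,688.56 = $2,704.96.

Lender B by $2,700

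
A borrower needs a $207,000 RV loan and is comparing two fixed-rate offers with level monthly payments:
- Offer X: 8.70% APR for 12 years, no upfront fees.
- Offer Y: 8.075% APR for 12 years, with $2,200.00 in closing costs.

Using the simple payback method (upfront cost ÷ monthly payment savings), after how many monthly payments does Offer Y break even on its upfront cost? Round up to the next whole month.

Offer X: monthly rate = 8.7%/12 = 0.0072500; payment = 207,000 × 0.0072500 / (1 − (1+0.0072500)^−144) = $2,320.89.
Offer Y: at 8.075% the monthly rate is 0.0067292, so the payment is 207,000 × 0.0067292 / (1 − 1.0067292^−144) = $2,249.20.
Monthly savings = $2,320.89 − $2,249.20 = $71.69.
Break-even = $2,200.00 / $71.69 = 30.69 → 31 months.

31 months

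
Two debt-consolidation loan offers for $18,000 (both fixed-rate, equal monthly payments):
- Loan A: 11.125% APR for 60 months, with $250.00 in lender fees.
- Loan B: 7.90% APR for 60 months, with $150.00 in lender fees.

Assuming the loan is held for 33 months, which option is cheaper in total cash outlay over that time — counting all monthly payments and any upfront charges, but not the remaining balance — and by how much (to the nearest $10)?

Loan A: at 11.125% the monthly rate is 0.0092708, so the payment is 18,000 × 0.0092708 / (1 − 1.0092708^−60) = $392.49.
Loan B: monthly rate = 7.9%/12 = 0.0065833; payment = 18,000 × 0.0065833 / (1 − (1+0.0065833)^−60) = $364.11.
Over 33 months: Loan A costs 33 × $392.49 + $250.00 = $13,202.17; Loan B costs 33 × $364.11 + $150.00 = $12,165.63.
Loan B is cheaper by $13,202.17 − $12,165.63 = $1,036.54.

Loan B by $1,040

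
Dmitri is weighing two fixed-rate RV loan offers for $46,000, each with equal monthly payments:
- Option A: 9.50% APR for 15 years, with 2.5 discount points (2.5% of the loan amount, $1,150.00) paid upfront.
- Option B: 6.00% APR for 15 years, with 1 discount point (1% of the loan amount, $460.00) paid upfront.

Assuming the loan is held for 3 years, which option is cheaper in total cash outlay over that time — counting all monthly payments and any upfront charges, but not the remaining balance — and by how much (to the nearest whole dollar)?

Option B by $4,008

Option A: monthly rate = 9.5%/12 = 0.0079167; payment = 46,000 × 0.0079167 / (1 − (1+0.0079167)^−180) = $480.34.
Option B: at 6.00% the monthly rate is 0.0050000, so the payment is 46,000 × 0.0050000 / (1 − 1.0050000^−180) = $388.17.
Over 36 months: Option A costs 36 × $480.34 + $1,150.00 = $18,442.24; Option B costs 36 × $388.17 + $460.00 = $14,434.12.
Option B is cheaper by $18,442.24 − $14,434.12 = $4,008.12.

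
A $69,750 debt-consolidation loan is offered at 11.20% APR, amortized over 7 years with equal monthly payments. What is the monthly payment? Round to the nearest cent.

$1,201.64

At 11.20% the monthly rate is 0.0093333, so the payment is 69,750 × 0.0093333 / (1 − 1.0093333^−84) = $1,201.64.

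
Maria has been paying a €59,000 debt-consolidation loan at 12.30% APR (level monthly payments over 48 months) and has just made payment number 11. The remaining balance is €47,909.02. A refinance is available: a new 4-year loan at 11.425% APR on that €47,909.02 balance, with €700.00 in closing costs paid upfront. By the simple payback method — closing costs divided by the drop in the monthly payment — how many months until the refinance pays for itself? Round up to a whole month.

Current payment = 59,000 × 12.3%/12 / (1 − (1+0.0102500)^−48) = €1,562.40.
Refinanced payment = 47,909.02 × 0.0095208 / (1 − (1+0.0095208)^−48) = €1,248.14.
Monthly savings = €1,562.40 − €1,248.14 = €314.26.
Break-even = €700.00 / €314.26 = 2.23 → 3 months.

3 months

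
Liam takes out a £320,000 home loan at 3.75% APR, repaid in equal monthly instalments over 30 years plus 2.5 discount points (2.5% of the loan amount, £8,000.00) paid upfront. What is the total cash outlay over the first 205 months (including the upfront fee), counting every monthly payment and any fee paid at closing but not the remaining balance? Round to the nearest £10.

£311,800

Monthly rate = 3.75%/12 = 0.0031250; payment = 320,000 × 0.0031250 / (1 − (1+0.0031250)^−360) = £1,481.97.
Total outlay = 205 × £1,481.97 + £8,000.00 = £311,803.85.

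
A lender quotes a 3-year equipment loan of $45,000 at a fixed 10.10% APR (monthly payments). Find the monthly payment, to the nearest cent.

$1,454.14

At 10.10% the monthly rate is 0.0084167, so the payment is 45,000 × 0.0084167 / (1 − 1.0084167^−36) = $1,454.14.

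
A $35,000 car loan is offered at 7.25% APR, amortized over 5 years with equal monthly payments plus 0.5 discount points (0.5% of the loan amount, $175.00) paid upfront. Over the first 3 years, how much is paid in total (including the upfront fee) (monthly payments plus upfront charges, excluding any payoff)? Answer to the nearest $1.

$25,273

Monthly rate = 7.25%/12 = 0.0060417; payment = 35,000 × 0.0060417 / (1 − (1+0.0060417)^−60) = $697.18.
Total outlay = 36 × $697.18 + $175.00 = $25,273.48.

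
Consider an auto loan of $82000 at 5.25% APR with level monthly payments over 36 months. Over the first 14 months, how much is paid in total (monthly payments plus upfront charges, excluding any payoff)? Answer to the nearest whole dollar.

At 5.25% the monthly rate is 0.0043750, so the payment is 82,000 × 0.0043750 / (1 − 1.0043750^−36) = $2,466.83.
Total outlay = 14 × $2,466.83 = $34,535.62.

$34,536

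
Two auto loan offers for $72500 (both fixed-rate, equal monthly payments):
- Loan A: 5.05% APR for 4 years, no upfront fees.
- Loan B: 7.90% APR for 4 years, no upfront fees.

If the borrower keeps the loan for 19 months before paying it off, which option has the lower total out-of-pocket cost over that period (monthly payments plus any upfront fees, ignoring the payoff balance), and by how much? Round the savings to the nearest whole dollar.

Loan A by $1,810

Loan A: monthly rate = 5.05%/12 = 0.0042083; payment = 72,500 × 0.0042083 / (1 − (1+0.0042083)^−48) = $1,671.27.
Loan B: at 7.90% the monthly rate is 0.0065833, so the payment is 72,500 × 0.0065833 / (1 − 1.0065833^−48) = $1,766.54.
Over 19 months: Loan A costs 19 × $1,671.27 = $31,754.13; Loan B costs 19 × $1,766.54 = $33,564.26.
Loan A is cheaper by $33,564.26 − $31,754.13 = $1,810.13.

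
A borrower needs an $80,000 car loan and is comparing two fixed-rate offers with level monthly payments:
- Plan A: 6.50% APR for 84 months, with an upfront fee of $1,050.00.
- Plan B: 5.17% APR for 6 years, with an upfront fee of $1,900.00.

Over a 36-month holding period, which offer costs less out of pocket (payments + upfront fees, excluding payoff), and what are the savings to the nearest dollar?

Plan A by $4,693

Plan A: monthly rate = 6.5%/12 = 0.0054167; payment = 80,000 × 0.0054167 / (1 − (1+0.0054167)^−84) = $1,187.95.
Plan B: monthly rate = 5.17%/12 = 0.0043083; payment = 80,000 × 0.0043083 / (1 − (1+0.0043083)^−72) = $1,294.71.
Over 36 months: Plan A costs 36 × $1,187.95 + $1,050.00 = $43,816.20; Plan B costs 36 × $1,294.71 + $1,900.00 = $48,509.56.
Plan A is cheaper by $48,509.56 − $43,816.20 = $4,693.36.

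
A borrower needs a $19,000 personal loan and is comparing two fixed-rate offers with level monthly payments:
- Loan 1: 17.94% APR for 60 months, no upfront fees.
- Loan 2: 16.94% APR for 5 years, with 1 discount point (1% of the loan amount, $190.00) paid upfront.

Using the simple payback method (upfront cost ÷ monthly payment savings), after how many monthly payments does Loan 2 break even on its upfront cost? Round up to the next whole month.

Loan 1: monthly rate = 17.94%/12 = 0.0149500; payment = 19,000 × 0.0149500 / (1 − (1+0.0149500)^−60) = $481.86.
Loan 2: at 16.94% the monthly rate is 0.0141167, so the payment is 19,000 × 0.0141167 / (1 − 1.0141167^−60) = $471.59.
Monthly savings = $481.86 − $471.59 = $10.27.
Break-even = $190.00 / $10.27 = 18.50 → 19 months.

19 months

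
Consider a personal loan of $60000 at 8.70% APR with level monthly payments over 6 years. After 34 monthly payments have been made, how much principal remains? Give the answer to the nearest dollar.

With monthly rate i = 8.7%/12 = 0.0072500, the balance after k of n payments is P · [(1+i)^n − (1+i)^k] / [(1+i)^n − 1].
(1+0.0072500)^72 = 1.68222420 and (1+0.0072500)^34 = 1.27840184, so the balance is 60,000 × (1.68222420 − 1.27840184) / (1.68222420 − 1) = $35,515.22.

$35,515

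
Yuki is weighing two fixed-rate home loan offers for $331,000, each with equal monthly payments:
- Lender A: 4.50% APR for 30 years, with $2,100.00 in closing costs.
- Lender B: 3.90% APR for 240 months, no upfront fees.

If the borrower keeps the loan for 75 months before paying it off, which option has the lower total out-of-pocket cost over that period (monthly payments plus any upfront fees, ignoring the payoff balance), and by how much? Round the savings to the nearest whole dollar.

Lender A: monthly rate = 4.5%/12 = 0.0037500; payment = 331,000 × 0.0037500 / (1 − (1+0.0037500)^−360) = $1,677.13.
Lender B: at 3.90% the monthly rate is 0.0032500, so the payment is 331,000 × 0.0032500 / (1 − 1.0032500^−240) = $1,988.40.
Over 75 months: Lender A costs 75 × $1,677.13 + $2,100.00 = $127,884.75; Lender B costs 75 × $1,988.40 = $149,130.00.
Lender A is cheaper by $149,130.00 − $127,884.75 = $21,245.25.

Lender A by $21,245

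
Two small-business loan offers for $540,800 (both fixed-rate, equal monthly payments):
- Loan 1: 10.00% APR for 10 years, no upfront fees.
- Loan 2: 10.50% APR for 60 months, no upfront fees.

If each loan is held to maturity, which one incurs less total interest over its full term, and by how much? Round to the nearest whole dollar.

Loan 1: monthly rate = 10%/12 = 0.0083333; payment = 540,800 × 0.0083333 / (1 − (1+0.0083333)^−120) = $7,146.71.
Total interest on Loan 1 = 120 × $7,146.71 − $540,800 = $316,805.20.
Loan 2: at 10.50% the monthly rate is 0.0087500, so the payment is 540,800 × 0.0087500 / (1 − 1.0087500^−60) = $11,623.90.
Total interest on Loan 2 = 60 × $11,623.90 − $540,800 = $156,634.00.
Loan 2 is lower by $160,171.20.

Loan 2 by $160,171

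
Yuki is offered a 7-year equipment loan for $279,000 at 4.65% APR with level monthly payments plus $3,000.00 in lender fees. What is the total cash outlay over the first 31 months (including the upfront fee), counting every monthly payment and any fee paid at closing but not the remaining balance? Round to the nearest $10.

$123,830

At 4.65% the monthly rate is 0.0038750, so the payment is 279,000 × 0.0038750 / (1 − 1.0038750^−84) = $3,897.64.
Total outlay = 31 × $3,897.64 + $3,000.00 = $123,826.84.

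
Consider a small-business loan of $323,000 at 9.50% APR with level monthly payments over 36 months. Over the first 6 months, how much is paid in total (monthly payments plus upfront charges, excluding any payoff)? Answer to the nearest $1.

Monthly rate = 9.5%/12 = 0.0079167; payment = 323,000 × 0.0079167 / (1 − (1+0.0079167)^−36) = $10,346.64.
Total outlay = 6 × $10,346.64 = $62,079.84.

$62,080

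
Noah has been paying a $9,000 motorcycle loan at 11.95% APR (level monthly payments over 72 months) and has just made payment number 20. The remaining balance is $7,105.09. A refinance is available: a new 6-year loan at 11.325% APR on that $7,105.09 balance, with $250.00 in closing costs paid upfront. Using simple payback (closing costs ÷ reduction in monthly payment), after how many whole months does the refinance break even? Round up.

7 months

Current payment = 9,000 × 11.95%/12 / (1 − (1+0.0099583)^−72) = $175.72.
Refinanced payment = 7,105.09 × 0.0094375 / (1 − (1+0.0094375)^−72) = $136.42.
Monthly savings = $175.72 − $136.42 = $39.30.
Break-even = $250.00 / $39.30 = 6.36 → 7 months.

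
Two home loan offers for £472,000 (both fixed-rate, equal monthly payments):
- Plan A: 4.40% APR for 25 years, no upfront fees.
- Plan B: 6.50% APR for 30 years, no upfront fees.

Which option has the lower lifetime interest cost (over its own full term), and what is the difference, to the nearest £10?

Plan A by £294,970

Plan A: monthly rate = 4.4%/12 = 0.0036667; payment = 472,000 × 0.0036667 / (1 − (1+0.0036667)^−300) = £2,596.81.
Total interest on Plan A = 300 × £2,596.81 − £472,000 = £307,043.00.
Plan B: monthly rate = 6.5%/12 = 0.0054167; payment = 472,000 × 0.0054167 / (1 − (1+0.0054167)^−360) = £2,983.36.
Total interest on Plan B = 360 × £2,983.36 − £472,000 = £602,009.60.
Plan A is lower by £294,966.60.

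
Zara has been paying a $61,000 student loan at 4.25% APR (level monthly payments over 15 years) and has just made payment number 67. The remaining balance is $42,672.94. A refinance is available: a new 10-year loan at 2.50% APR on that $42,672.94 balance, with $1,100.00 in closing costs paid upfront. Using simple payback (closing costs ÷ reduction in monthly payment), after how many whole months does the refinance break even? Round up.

20 months

Current payment = 61,000 × 4.25%/12 / (1 − (1+0.0035417)^−180) = $458.89.
Refinanced payment = 42,672.94 × 0.0020833 / (1 − (1+0.0020833)^−120) = $402.28.
Monthly savings = $458.89 − $402.28 = $56.61.
Break-even = $1,100.00 / $56.61 = 19.43 → 20 months.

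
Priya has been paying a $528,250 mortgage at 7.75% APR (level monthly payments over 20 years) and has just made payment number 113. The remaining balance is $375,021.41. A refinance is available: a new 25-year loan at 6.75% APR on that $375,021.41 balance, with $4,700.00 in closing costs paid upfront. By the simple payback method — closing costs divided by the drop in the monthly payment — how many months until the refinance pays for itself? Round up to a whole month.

Current payment = 528,250 × 7.75%/12 / (1 − (1+0.0064583)^−240) = $4,336.66.
Refinanced payment = 375,021.41 × 0.0056250 / (1 − (1+0.0056250)^−300) = $2,591.07.
Monthly savings = $4,336.66 − $2,591.07 = $1,745.59.
Break-even = $4,700.00 / $1,745.59 = 2.69 → 3 months.

3 months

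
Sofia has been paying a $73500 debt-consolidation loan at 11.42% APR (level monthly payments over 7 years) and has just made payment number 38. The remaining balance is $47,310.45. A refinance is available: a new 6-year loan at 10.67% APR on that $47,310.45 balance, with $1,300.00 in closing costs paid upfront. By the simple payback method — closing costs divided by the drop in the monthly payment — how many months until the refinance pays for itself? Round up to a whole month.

4 months

Current payment = 73,500 × 11.42%/12 / (1 − (1+0.0095167)^−84) = $1,274.79.
Refinanced payment = 47,310.45 × 0.0088917 / (1 − (1+0.0088917)^−72) = $892.53.
Monthly savings = $1,274.79 − $892.53 = $382.26.
Break-even = $1,300.00 / $382.26 = 3.40 → 4 months.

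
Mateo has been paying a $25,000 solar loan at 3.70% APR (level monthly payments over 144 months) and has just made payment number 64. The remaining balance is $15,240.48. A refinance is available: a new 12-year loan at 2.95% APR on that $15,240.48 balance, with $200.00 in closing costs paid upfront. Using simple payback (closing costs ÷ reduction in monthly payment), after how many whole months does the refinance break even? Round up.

Current payment = 25,000 × 3.7%/12 / (1 − (1+0.0030833)^−144) = $215.26.
Refinanced payment = 15,240.48 × 0.0024583 / (1 − (1+0.0024583)^−144) = $125.80.
Monthly savings = $215.26 − $125.80 = $89.46.
Break-even = $200.00 / $89.46 = 2.24 → 3 months.

3 months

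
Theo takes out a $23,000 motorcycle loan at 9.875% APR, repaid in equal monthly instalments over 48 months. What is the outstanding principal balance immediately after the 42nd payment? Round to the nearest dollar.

$3,393

With monthly rate i = 9.875%/12 = 0.0082292, the balance after k of n payments is P · [(1+i)^n − (1+i)^k] / [(1+i)^n − 1].
(1+0.0082292)^48 = 1.48198677 and (1+0.0082292)^42 = 1.41087581, so the balance is 23,000 × (1.48198677 − 1.41087581) / (1.48198677 − 1) = $3,393.35.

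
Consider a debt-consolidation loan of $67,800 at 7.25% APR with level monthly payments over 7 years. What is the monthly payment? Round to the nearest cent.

$1,031.59

Monthly rate = 7.25%/12 = 0.0060417; payment = 67,800 × 0.0060417 / (1 − (1+0.0060417)^−84) = $1,031.59.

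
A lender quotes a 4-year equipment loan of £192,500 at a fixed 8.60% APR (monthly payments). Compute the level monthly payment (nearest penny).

£4,753.89

At 8.60% the monthly rate is 0.0071667, so the payment is 192,500 × 0.0071667 / (1 − 1.0071667^−48) = £4,753.89.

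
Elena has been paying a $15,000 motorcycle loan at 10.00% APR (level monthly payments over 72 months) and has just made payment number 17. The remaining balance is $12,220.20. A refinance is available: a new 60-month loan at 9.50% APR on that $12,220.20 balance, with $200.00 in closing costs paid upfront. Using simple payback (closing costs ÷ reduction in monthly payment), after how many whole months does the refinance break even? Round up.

10 months

Current payment = 15,000 × 10%/12 / (1 − (1+0.0083333)^−72) = $277.89.
Refinanced payment = 12,220.20 × 0.0079167 / (1 − (1+0.0079167)^−60) = $256.65.
Monthly savings = $277.89 − $256.65 = $21.24.
Break-even = $200.00 / $21.24 = 9.42 → 10 months.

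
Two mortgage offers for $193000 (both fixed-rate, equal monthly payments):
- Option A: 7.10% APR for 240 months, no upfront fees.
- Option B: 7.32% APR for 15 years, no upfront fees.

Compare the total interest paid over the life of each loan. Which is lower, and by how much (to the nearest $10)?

Option A: monthly rate = 7.1%/12 = 0.0059167; payment = 193,000 × 0.0059167 / (1 − (1+0.0059167)^−240) = $1,507.93.
Total interest on Option A = 240 × $1,507.93 − $193,000 = $168,903.20.
Option B: monthly rate = 7.32%/12 = 0.0061000; payment = 193,000 × 0.0061000 / (1 − (1+0.0061000)^−180) = $1,769.45.
Total interest on Option B = 180 × $1,769.45 − $193,000 = $125,501.00.
Option B is lower by $43,402.20.

Option B by $43,400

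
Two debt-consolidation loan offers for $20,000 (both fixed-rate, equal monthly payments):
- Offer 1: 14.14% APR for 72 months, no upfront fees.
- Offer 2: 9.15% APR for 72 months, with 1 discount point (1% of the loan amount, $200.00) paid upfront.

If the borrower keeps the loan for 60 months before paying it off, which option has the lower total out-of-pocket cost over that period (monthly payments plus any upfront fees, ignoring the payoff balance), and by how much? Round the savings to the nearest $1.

Offer 1: monthly rate = 14.14%/12 = 0.0117833; payment = 20,000 × 0.0117833 / (1 − (1+0.0117833)^−72) = $413.62.
Offer 2: at 9.15% the monthly rate is 0.0076250, so the payment is 20,000 × 0.0076250 / (1 − 1.0076250^−72) = $362.00.
Over 60 months: Offer 1 costs 60 × $413.62 = $24,817.20; Offer 2 costs 60 × $362.00 + $200.00 = $21,920.00.
Offer 2 is cheaper by $24,817.20 − $21,920.00 = $2,897.20.

Offer 2 by $2,897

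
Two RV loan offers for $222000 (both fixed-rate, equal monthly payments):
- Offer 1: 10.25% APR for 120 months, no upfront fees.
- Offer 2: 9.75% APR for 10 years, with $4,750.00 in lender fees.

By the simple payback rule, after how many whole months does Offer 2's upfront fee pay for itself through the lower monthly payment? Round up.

78 months

Offer 1: at 10.25% the monthly rate is 0.0085417, so the payment is 222,000 × 0.0085417 / (1 − 1.0085417^−120) = $2,964.57.
Offer 2: at 9.75% the monthly rate is 0.0081250, so the payment is 222,000 × 0.0081250 / (1 − 1.0081250^−120) = $2,903.10.
Monthly savings = $2,964.57 − $2,903.10 = $61.47.
Break-even = $4,750.00 / $61.47 = 77.27 → 78 months.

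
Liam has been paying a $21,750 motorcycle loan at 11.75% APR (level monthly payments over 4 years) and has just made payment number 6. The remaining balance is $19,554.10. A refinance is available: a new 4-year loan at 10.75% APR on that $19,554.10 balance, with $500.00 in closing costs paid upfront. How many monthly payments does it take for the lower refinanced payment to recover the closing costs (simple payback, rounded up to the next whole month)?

8 months

Current payment = 21,750 × 11.75%/12 / (1 − (1+0.0097917)^−48) = $570.09.
Refinanced payment = 19,554.10 × 0.0089583 / (1 − (1+0.0089583)^−48) = $503.02.
Monthly savings = $570.09 − $503.02 = $67.07.
Break-even = $500.00 / $67.07 = 7.45 → 8 months.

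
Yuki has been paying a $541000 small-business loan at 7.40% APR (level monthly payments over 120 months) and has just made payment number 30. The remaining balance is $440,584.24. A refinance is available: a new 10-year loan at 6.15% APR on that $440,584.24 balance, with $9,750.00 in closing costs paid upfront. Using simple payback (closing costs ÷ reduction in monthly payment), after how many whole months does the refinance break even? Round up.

Current payment = 541,000 × 7.4%/12 / (1 − (1+0.0061667)^−120) = $6,393.57.
Refinanced payment = 440,584.24 × 0.0051250 / (1 − (1+0.0051250)^−120) = $4,924.64.
Monthly savings = $6,393.57 − $4,924.64 = $1,468.93.
Break-even = $9,750.00 / $1,468.93 = 6.64 → 7 months.

7 months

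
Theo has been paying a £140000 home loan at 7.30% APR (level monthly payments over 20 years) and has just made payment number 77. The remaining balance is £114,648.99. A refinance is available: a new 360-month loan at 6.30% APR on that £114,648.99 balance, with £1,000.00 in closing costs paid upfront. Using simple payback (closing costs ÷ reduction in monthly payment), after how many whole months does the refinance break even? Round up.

Current payment = 140,000 × 7.3%/12 / (1 − (1+0.0060833)^−240) = £1,110.77.
Refinanced payment = 114,648.99 × 0.0052500 / (1 − (1+0.0052500)^−360) = £709.65.
Monthly savings = £1,110.77 − £709.65 = £401.12.
Break-even = £1,000.00 / £401.12 = 2.49 → 3 months.

3 months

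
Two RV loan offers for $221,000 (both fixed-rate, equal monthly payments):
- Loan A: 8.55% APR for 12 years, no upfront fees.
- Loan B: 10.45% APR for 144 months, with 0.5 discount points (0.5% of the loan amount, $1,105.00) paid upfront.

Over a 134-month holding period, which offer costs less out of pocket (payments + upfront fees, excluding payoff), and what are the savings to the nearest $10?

Loan A by $33,200

Loan A: at 8.55% the monthly rate is 0.0071250, so the payment is 221,000 × 0.0071250 / (1 − 1.0071250^−144) = $2,459.37.
Loan B: monthly rate = 10.45%/12 = 0.0087083; payment = 221,000 × 0.0087083 / (1 − (1+0.0087083)^−144) = $2,698.89.
Over 134 months: Loan A costs 134 × $2,459.37 = $329,555.58; Loan B costs 134 × $2,698.89 + $1,105.00 = $362,756.26.
Loan A is cheaper by $362,756.26 − $329,555.58 = $33,200.68.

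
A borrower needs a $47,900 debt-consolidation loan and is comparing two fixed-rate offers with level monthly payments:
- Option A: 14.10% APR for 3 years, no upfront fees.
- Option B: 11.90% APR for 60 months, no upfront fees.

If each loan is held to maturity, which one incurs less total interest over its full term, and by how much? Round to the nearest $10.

Option A by $4,770

Option A: at 14.10% the monthly rate is 0.0117500, so the payment is 47,900 × 0.0117500 / (1 − 1.0117500^−36) = $1,639.44.
Total interest on Option A = 36 × $1,639.44 − $47,900 = $11,119.84.
Option B: monthly rate = 11.9%/12 = 0.0099167; payment = 47,900 × 0.0099167 / (1 − (1+0.0099167)^−60) = $1,063.09.
Total interest on Option B = 60 × $1,063.09 − $47,900 = $15,885.40.
Option A is lower by $4,765.56.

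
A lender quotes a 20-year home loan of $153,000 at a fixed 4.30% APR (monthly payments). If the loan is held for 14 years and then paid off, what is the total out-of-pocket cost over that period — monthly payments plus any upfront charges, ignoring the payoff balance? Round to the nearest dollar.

$159,854

Monthly rate = 4.3%/12 = 0.0035833; payment = 153,000 × 0.0035833 / (1 − (1+0.0035833)^−240) = $951.51.
Total outlay = 168 × $951.51 = $159,853.68.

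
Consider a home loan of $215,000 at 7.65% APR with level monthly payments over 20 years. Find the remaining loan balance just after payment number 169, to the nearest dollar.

$99,785

With monthly rate i = 7.65%/12 = 0.0063750, the balance after k of n payments is P · [(1+i)^n − (1+i)^k] / [(1+i)^n − 1].
(1+0.0063750)^240 = 4.59580418 and (1+0.0063750)^169 = 2.92693381, so the balance is 215,000 × (4.59580418 − 2.92693381) / (4.59580418 − 1) = $99,784.95.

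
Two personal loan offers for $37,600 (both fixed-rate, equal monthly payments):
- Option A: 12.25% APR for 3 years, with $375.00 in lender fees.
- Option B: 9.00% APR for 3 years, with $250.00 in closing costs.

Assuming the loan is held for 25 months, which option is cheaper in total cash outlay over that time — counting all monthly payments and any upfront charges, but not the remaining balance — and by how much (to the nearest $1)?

Option B by $1,567

Option A: at 12.25% the monthly rate is 0.0102083, so the payment is 37,600 × 0.0102083 / (1 − 1.0102083^−36) = $1,253.35.
Option B: monthly rate = 9%/12 = 0.0075000; payment = 37,600 × 0.0075000 / (1 − (1+0.0075000)^−36) = $1,195.67.
Over 25 months: Option A costs 25 × $1,253.35 + $375.00 = $31,708.75; Option B costs 25 × $1,195.67 + $250.00 = $30,141.75.
Option B is cheaper by $31,708.75 − $30,141.75 = $1,567.00.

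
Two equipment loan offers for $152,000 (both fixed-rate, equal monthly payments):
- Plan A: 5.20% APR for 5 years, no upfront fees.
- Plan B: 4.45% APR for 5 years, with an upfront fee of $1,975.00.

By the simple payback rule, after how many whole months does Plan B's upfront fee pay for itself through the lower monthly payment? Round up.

38 months

Plan A: at 5.20% the monthly rate is 0.0043333, so the payment is 152,000 × 0.0043333 / (1 − 1.0043333^−60) = $2,882.38.
Plan B: at 4.45% the monthly rate is 0.0037083, so the payment is 152,000 × 0.0037083 / (1 − 1.0037083^−60) = $2,830.28.
Monthly savings = $2,882.38 − $2,830.28 = $52.10.
Break-even = $1,975.00 / $52.10 = 37.91 → 38 months.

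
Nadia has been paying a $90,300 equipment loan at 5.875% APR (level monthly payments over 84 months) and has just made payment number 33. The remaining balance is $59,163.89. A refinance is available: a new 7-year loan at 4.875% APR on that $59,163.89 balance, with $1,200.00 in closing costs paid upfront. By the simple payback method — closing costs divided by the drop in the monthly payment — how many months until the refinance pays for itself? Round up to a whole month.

3 months

Current payment = 90,300 × 5.875%/12 / (1 − (1+0.0048958)^−84) = $1,313.75.
Refinanced payment = 59,163.89 × 0.0040625 / (1 − (1+0.0040625)^−84) = $832.75.
Monthly savings = $1,313.75 − $832.75 = $481.00.
Break-even = $1,200.00 / $481.00 = 2.49 → 3 months.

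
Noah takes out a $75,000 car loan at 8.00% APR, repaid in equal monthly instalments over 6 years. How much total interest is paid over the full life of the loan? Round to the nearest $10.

$19,680

At 8.00% the monthly rate is 0.0066667, so the payment is 75,000 × 0.0066667 / (1 − 1.0066667^−72) = $1,314.99.
Total paid = 72 × $1,314.99 = $94,679.28; interest = $94,679.28 − $75,000 = $19,679.28.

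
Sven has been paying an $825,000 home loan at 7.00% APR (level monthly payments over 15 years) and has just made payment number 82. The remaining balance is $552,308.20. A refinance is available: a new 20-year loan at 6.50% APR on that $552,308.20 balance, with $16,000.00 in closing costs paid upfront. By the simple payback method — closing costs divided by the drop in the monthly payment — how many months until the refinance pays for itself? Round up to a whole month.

5 months

Current payment = 825,000 × 7%/12 / (1 − (1+0.0058333)^−180) = $7,415.33.
Refinanced payment = 552,308.20 × 0.0054167 / (1 − (1+0.0054167)^−240) = $4,117.86.
Monthly savings = $7,415.33 − $4,117.86 = $3,297.47.
Break-even = $16,000.00 / $3,297.47 = 4.85 → 5 months.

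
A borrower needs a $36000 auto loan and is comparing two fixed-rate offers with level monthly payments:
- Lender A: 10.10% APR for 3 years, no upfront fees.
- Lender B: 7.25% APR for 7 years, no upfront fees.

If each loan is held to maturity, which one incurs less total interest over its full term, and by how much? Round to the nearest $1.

Lender A: at 10.10% the monthly rate is 0.0084167, so the payment is 36,000 × 0.0084167 / (1 − 1.0084167^−36) = $1,163.31.
Total interest on Lender A = 36 × $1,163.31 − $36,000 = $5,879.16.
Lender B: monthly rate = 7.25%/12 = 0.0060417; payment = 36,000 × 0.0060417 / (1 − (1+0.0060417)^−84) = $547.75.
Total interest on Lender B = 84 × $547.75 − $36,000 = $10,011.00.
Lender A is lower by $4,131.84.

Lender A by $4,132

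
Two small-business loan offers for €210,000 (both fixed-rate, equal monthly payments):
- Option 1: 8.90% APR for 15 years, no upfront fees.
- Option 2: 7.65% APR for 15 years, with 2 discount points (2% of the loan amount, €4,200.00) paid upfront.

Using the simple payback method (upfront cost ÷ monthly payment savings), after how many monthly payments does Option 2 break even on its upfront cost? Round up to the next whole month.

28 months

Option 1: monthly rate = 8.9%/12 = 0.0074167; payment = 210,000 × 0.0074167 / (1 − (1+0.0074167)^−180) = €2,117.49.
Option 2: monthly rate = 7.65%/12 = 0.0063750; payment = 210,000 × 0.0063750 / (1 − (1+0.0063750)^−180) = €1,964.67.
Monthly savings = €2,117.49 − €1,964.67 = €152.82.
Break-even = €4,200.00 / €152.82 = 27.48 → 28 months.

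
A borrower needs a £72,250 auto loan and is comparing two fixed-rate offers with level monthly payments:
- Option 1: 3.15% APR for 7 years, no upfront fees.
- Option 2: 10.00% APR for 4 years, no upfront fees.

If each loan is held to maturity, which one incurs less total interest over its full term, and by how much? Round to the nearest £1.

Option 1: at 3.15% the monthly rate is 0.0026250, so the payment is 72,250 × 0.0026250 / (1 − 1.0026250^−84) = £959.55.
Total interest on Option 1 = 84 × £959.55 − £72,250 = £8,352.20.
Option 2: at 10.00% the monthly rate is 0.0083333, so the payment is 72,250 × 0.0083333 / (1 − 1.0083333^−48) = £1,832.45.
Total interest on Option 2 = 48 × £1,832.45 − £72,250 = £15,707.60.
Option 1 is lower by £7,355.40.

Option 1 by £7,355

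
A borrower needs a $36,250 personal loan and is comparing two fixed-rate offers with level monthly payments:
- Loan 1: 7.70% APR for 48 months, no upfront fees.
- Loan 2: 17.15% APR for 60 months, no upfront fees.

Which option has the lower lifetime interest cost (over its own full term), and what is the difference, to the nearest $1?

Loan 1 by $11,996

Loan 1: monthly rate = 7.7%/12 = 0.0064167; payment = 36,250 × 0.0064167 / (1 − (1+0.0064167)^−48) = $879.87.
Total interest on Loan 1 = 48 × $879.87 − $36,250 = $5,983.76.
Loan 2: monthly rate = 17.15%/12 = 0.0142917; payment = 36,250 × 0.0142917 / (1 − (1+0.0142917)^−60) = $903.83.
Total interest on Loan 2 = 60 × $903.83 − $36,250 = $17,979.80.
Loan 1 is lower by $11,996.04.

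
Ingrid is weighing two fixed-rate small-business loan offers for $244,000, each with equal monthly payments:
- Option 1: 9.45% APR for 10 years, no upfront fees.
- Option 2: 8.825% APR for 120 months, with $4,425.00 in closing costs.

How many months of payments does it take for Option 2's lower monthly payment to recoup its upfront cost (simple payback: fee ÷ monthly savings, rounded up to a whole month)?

54 months

Option 1: at 9.45% the monthly rate is 0.0078750, so the payment is 244,000 × 0.0078750 / (1 − 1.0078750^−120) = $3,150.62.
Option 2: at 8.825% the monthly rate is 0.0073542, so the payment is 244,000 × 0.0073542 / (1 − 1.0073542^−120) = $3,067.83.
Monthly savings = $3,150.62 − $3,067.83 = $82.79.
Break-even = $4,425.00 / $82.79 = 53.45 → 54 months.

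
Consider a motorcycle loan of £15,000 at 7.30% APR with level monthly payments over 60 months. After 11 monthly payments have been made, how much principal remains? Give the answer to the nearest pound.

£12,642

With monthly rate i = 7.3%/12 = 0.0060833, the balance after k of n payments is P · [(1+i)^n − (1+i)^k] / [(1+i)^n − 1].
(1+0.0060833)^60 = 1.43892207 and (1+0.0060833)^11 = 1.06898965, so the balance is 15,000 × (1.43892207 − 1.06898965) / (1.43892207 − 1) = £12,642.30.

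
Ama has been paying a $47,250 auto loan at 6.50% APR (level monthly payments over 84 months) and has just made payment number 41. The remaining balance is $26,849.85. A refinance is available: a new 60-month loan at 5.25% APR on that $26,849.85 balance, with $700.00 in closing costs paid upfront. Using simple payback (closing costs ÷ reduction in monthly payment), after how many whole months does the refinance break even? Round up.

Current payment = 47,250 × 6.5%/12 / (1 − (1+0.0054167)^−84) = $701.64.
Refinanced payment = 26,849.85 × 0.0043750 / (1 − (1+0.0043750)^−60) = $509.77.
Monthly savings = $701.64 − $509.77 = $191.87.
Break-even = $700.00 / $191.87 = 3.65 → 4 months.

4 months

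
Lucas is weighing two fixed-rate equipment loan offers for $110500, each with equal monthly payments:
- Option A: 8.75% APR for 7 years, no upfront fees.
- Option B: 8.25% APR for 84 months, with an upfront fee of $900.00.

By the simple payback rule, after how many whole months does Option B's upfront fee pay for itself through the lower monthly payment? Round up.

Option A: monthly rate = 8.75%/12 = 0.0072917; payment = 110,500 × 0.0072917 / (1 − (1+0.0072917)^−84) = $1,763.86.
Option B: monthly rate = 8.25%/12 = 0.0068750; payment = 110,500 × 0.0068750 / (1 − (1+0.0068750)^−84) = $1,736.07.
Monthly savings = $1,763.86 − $1,736.07 = $27.79.
Break-even = $900.00 / $27.79 = 32.39 → 33 months.

33 months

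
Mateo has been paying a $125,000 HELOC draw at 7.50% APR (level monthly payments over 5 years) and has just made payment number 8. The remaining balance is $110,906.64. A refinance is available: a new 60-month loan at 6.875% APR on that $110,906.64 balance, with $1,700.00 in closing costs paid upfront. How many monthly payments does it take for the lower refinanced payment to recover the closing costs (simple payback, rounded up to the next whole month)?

Current payment = 125,000 × 7.5%/12 / (1 − (1+0.0062500)^−60) = $2,504.74.
Refinanced payment = 110,906.64 × 0.0057292 / (1 − (1+0.0057292)^−60) = $2,189.55.
Monthly savings = $2,504.74 − $2,189.55 = $315.19.
Break-even = $1,700.00 / $315.19 = 5.39 → 6 months.

6 months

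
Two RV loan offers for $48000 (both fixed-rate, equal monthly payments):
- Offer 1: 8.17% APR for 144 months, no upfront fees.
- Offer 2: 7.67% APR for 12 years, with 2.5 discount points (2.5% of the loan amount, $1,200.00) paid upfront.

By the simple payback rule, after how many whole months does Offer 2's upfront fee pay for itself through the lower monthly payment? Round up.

92 months

Offer 1: monthly rate = 8.17%/12 = 0.0068083; payment = 48,000 × 0.0068083 / (1 − (1+0.0068083)^−144) = $524.06.
Offer 2: at 7.67% the monthly rate is 0.0063917, so the payment is 48,000 × 0.0063917 / (1 − 1.0063917^−144) = $510.93.
Monthly savings = $524.06 − $510.93 = $13.13.
Break-even = $1,200.00 / $13.13 = 91.39 → 92 months.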